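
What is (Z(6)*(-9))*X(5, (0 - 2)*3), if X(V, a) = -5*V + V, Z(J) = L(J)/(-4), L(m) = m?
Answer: -270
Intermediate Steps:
Z(J) = -J/4 (Z(J) = J/(-4) = J*(-¼) = -J/4)
X(V, a) = -4*V
(Z(6)*(-9))*X(5, (0 - 2)*3) = (-¼*6*(-9))*(-4*5) = -3/2*(-9)*(-20) = (27/2)*(-20) = -270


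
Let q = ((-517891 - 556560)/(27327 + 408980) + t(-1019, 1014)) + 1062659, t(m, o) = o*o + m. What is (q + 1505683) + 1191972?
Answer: 2088814761286/436307 ≈ 4.7875e+6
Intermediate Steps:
t(m, o) = m + o² (t(m, o) = o² + m = m + o²)
q = 911809001201/436307 (q = ((-517891 - 556560)/(27327 + 408980) + (-1019 + 1014²)) + 1062659 = (-1074451/436307 + (-1019 + 1028196)) + 1062659 = (-1074451*1/436307 + 1027177) + 1062659 = (-1074451/436307 + 1027177) + 1062659 = 448163440888/436307 + 1062659 = 911809001201/436307 ≈ 2.0898e+6)
(q + 1505683) + 1191972 = (911809001201/436307 + 1505683) + 1191972 = 1568749033882/436307 + 1191972 = 2088814761286/436307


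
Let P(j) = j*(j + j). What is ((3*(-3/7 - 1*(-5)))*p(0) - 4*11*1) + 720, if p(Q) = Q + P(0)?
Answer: 676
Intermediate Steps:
P(j) = 2*j² (P(j) = j*(2*j) = 2*j²)
p(Q) = Q (p(Q) = Q + 2*0² = Q + 2*0 = Q + 0 = Q)
((3*(-3/7 - 1*(-5)))*p(0) - 4*11*1) + 720 = ((3*(-3/7 - 1*(-5)))*0 - 4*11*1) + 720 = ((3*(-3*⅐ + 5))*0 - 44*1) + 720 = ((3*(-3/7 + 5))*0 - 44) + 720 = ((3*(32/7))*0 - 44) + 720 = ((96/7)*0 - 44) + 720 = (0 - 44) + 720 = -44 + 720 = 676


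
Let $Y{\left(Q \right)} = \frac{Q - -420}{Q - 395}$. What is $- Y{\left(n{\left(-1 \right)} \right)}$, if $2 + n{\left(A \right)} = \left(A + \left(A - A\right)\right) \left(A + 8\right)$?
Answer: $\frac{411}{404} \approx 1.0173$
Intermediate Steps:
$n{\left(A \right)} = -2 + A \left(8 + A\right)$ ($n{\left(A \right)} = -2 + \left(A + \left(A - A\right)\right) \left(A + 8\right) = -2 + \left(A + 0\right) \left(8 + A\right) = -2 + A \left(8 + A\right)$)
$Y{\left(Q \right)} = \frac{420 + Q}{-395 + Q}$ ($Y{\left(Q \right)} = \frac{Q + 420}{-395 + Q} = \frac{420 + Q}{-395 + Q}$)
$- Y{\left(n{\left(-1 \right)} \right)} = - \frac{420 + \left(-2 + \left(-1\right)^{2} + 8 \left(-1\right)\right)}{-395 + \left(-2 + \left(-1\right)^{2} + 8 \left(-1\right)\right)} = - \frac{420 - 9}{-395 - 9} = - \frac{411}{-404} = - \frac{\left(-1\right) 411}{404} = \left(-1\right) \left(- \frac{411}{404}\right) = \frac{411}{404}$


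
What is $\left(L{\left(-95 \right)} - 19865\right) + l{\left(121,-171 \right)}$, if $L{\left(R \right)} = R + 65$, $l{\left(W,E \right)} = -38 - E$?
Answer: $-19762$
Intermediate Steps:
$L{\left(R \right)} = 65 + R$
$\left(L{\left(-95 \right)} - 19865\right) + l{\left(121,-171 \right)} = \left(\left(65 - 95\right) - 19865\right) - -133 = \left(-30 - 19865\right) + \left(-38 + 171\right) = -19895 + 133 = -19762$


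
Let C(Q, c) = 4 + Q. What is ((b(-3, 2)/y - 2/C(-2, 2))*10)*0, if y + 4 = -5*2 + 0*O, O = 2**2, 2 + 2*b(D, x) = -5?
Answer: 0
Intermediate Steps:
b(D, x) = -7/2 (b(D, x) = -1 + (1/2)*(-5) = -1 - 5/2 = -7/2)
O = 4
y = -14 (y = -4 + (-5*2 + 0*4) = -4 + (-10 + 0) = -4 - 10 = -14)
((b(-3, 2)/y - 2/C(-2, 2))*10)*0 = ((-7/2/(-14) - 2/(4 - 2))*10)*0 = ((-7/2*(-1/14) - 2/2)*10)*0 = ((1/4 - 2*1/2)*10)*0 = ((1/4 - 1)*10)*0 = -3/4*10*0 = -15/2*0 = 0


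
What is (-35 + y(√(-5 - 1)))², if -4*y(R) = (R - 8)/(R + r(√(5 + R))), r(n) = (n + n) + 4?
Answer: (552 + 280*√(5 + I*√6) + 141*I*√6)²/(16*(4 + 2*√(5 + I*√6) + I*√6)²) ≈ 1212.8 + 9.9265*I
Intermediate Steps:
r(n) = 4 + 2*n (r(n) = 2*n + 4 = 4 + 2*n)
y(R) = -(-8 + R)/(4*(4 + R + 2*√(5 + R))) (y(R) = -(R - 8)/(4*(R + (4 + 2*√(5 + R)))) = -(-8 + R)/(4*(4 + R + 2*√(5 + R))))
(-35 + y(√(-5 - 1)))² = (-35 + (8 - √(-5 - 1))/(4*(4 + √(-5 - 1) + 2*√(5 + √(-5 - 1)))))² = (-35 + (8 - √(-6))/(4*(4 + √(-6) + 2*√(5 + √(-6)))))² = (-35 + (8 - I*√6)/(4*(4 + I*√6 + 2*√(5 + I*√6))))² = (-35 + (8 - I*√6)/(4*(4 + 2*√(5 + I*√6) + I*√6)))²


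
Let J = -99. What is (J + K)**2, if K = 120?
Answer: 441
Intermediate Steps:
(J + K)**2 = (-99 + 120)**2 = 21**2 = 441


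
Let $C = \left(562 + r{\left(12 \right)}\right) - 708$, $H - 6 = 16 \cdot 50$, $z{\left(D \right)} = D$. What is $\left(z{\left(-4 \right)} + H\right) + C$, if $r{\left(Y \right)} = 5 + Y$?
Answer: $673$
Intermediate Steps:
$H = 806$ ($H = 6 + 16 \cdot 50 = 6 + 800 = 806$)
$C = -129$ ($C = \left(562 + \left(5 + 12\right)\right) - 708 = \left(562 + 17\right) - 708 = 579 - 708 = -129$)
$\left(z{\left(-4 \right)} + H\right) + C = \left(-4 + 806\right) - 129 = 802 - 129 = 673$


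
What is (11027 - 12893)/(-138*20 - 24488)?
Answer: 933/13624 ≈ 0.068482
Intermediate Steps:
(11027 - 12893)/(-138*20 - 24488) = -1866/(-2760 - 24488) = -1866/(-27248) = -1866*(-1/27248) = 933/13624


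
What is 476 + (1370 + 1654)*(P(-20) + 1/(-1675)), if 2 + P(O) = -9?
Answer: -54922924/1675 ≈ -32790.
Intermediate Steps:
P(O) = -11 (P(O) = -2 - 9 = -11)
476 + (1370 + 1654)*(P(-20) + 1/(-1675)) = 476 + (1370 + 1654)*(-11 + 1/(-1675)) = 476 + 3024*(-11 - 1/1675) = 476 + 3024*(-18426/1675) = 476 - 55720224/1675 = -54922924/1675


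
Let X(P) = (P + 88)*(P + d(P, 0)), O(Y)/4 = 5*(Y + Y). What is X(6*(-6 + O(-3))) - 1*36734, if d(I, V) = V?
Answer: 468274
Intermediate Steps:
O(Y) = 40*Y (O(Y) = 4*(5*(Y + Y)) = 4*(5*(2*Y)) = 4*(10*Y) = 40*Y)
X(P) = P*(88 + P) (X(P) = (P + 88)*(P + 0) = (88 + P)*P = P*(88 + P))
X(6*(-6 + O(-3))) - 1*36734 = (6*(-6 + 40*(-3)))*(88 + 6*(-6 + 40*(-3))) - 1*36734 = (6*(-6 - 120))*(88 + 6*(-6 - 120)) - 36734 = (6*(-126))*(88 + 6*(-126)) - 36734 = -756*(88 - 756) - 36734 = -756*(-668) - 36734 = 505008 - 36734 = 468274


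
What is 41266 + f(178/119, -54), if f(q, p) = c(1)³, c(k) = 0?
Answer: 41266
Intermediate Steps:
f(q, p) = 0 (f(q, p) = 0³ = 0)
41266 + f(178/119, -54) = 41266 + 0 = 41266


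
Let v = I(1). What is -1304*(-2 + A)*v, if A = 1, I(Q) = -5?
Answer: -6520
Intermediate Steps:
v = -5
-1304*(-2 + A)*v = -1304*(-2 + 1)*(-5) = -(-1304)*(-5) = -1304*5 = -6520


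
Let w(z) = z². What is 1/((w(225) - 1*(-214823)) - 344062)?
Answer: -1/78614 ≈ -1.2720e-5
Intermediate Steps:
1/((w(225) - 1*(-214823)) - 344062) = 1/((225² - 1*(-214823)) - 344062) = 1/((50625 + 214823) - 344062) = 1/(265448 - 344062) = 1/(-78614) = -1/78614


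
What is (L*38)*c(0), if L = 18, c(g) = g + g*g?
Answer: 0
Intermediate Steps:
c(g) = g + g²
(L*38)*c(0) = (18*38)*(0*(1 + 0)) = 684*(0*1) = 684*0 = 0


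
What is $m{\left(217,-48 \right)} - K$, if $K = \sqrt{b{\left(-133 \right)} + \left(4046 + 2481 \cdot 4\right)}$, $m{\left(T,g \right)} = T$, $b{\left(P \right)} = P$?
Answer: $217 - \sqrt{13837} \approx 99.369$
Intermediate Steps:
$K = \sqrt{13837}$ ($K = \sqrt{-133 + \left(4046 + 2481 \cdot 4\right)} = \sqrt{-133 + \left(4046 + 9924\right)} = \sqrt{-133 + 13970} = \sqrt{13837} \approx 117.63$)
$m{\left(217,-48 \right)} - K = 217 - \sqrt{13837}$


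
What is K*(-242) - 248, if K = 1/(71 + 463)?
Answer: -66337/267 ≈ -248.45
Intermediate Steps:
K = 1/534 ≈ 0.0018727
K*(-242) - 248 = (1/534)*(-242) - 248 = -121/267 - 248 = -66337/267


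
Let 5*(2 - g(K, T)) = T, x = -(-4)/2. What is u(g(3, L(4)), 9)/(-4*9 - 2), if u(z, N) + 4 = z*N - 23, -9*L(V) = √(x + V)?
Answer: 9/38 - √6/190 ≈ 0.22395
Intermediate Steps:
x = 2 (x = -(-4)/2 = -1*(-2) = 2)
L(V) = -√(2 + V)/9
g(K, T) = 2 - T/5
u(z, N) = -27 + N*z (u(z, N) = -4 + (z*N - 23) = -4 + (N*z - 23) = -4 + (-23 + N*z) = -27 + N*z)
u(g(3, L(4)), 9)/(-4*9 - 2) = (-27 + 9*(2 - (-1)*√(2 + 4)/45))/(-4*9 - 2) = (-27 + 9*(2 - (-1)*√6/45))/(-36 - 2) = (-27 + 9*(2 + √6/45))/(-38) = (-27 + (18 + √6/5))*(-1/38) = (-9 + √6/5)*(-1/38) = 9/38 - √6/190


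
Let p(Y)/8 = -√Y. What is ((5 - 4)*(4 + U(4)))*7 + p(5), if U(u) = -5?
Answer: -7 - 8*√5 ≈ -24.889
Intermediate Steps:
p(Y) = -8*√Y (p(Y) = 8*(-√Y) = -8*√Y)
((5 - 4)*(4 + U(4)))*7 + p(5) = ((5 - 4)*(4 - 5))*7 - 8*√5 = (1*(-1))*7 - 8*√5 = -1*7 - 8*√5 = -7 - 8*√5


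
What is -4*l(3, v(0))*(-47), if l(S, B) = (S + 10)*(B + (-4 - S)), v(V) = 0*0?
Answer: -17108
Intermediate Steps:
v(V) = 0
l(S, B) = (10 + S)*(-4 + B - S)
-4*l(3, v(0))*(-47) = -4*(-40 - 1*3² - 14*3 + 10*0 + 0*3)*(-47) = -4*(-40 - 1*9 - 42 + 0 + 0)*(-47) = -4*(-40 - 9 - 42 + 0 + 0)*(-47) = -4*(-91)*(-47) = 364*(-47) = -17108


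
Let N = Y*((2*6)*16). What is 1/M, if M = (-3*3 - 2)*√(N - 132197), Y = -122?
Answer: I*√155621/1711831 ≈ 0.00023045*I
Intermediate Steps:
N = -23424 (N = -122*2*6*16 = -1464*16 = -122*192 = -23424)
M = -11*I*√155621 (M = (-3*3 - 2)*√(-23424 - 132197) = (-9 - 2)*√(-155621) = -11*I*√155621 ≈ -4339.4*I)
1/M = 1/(-11*I*√155621) = I*√155621/1711831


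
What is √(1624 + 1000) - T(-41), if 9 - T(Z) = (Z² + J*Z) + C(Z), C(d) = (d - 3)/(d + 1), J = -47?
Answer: 36001/10 + 8*√41 ≈ 3651.3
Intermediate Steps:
C(d) = (-3 + d)/(1 + d)
T(Z) = 9 - Z² + 47*Z - (-3 + Z)/(1 + Z) (T(Z) = 9 - ((Z² - 47*Z) + (-3 + Z)/(1 + Z)) = 9 - (Z² - 47*Z + (-3 + Z)/(1 + Z)) = 9 + (-Z² + 47*Z - (-3 + Z)/(1 + Z)) = 9 - Z² + 47*Z - (-3 + Z)/(1 + Z))
√(1624 + 1000) - T(-41) = √(1624 + 1000) - (12 - 1*(-41)³ + 46*(-41)² + 55*(-41))/(1 - 41) = √2624 - (12 - 1*(-68921) + 46*1681 - 2255)/(-40) = 8*√41 - (-1)*(12 + 68921 + 77326 - 2255)/40 = 8*√41 - (-1)*144004/40 = 8*√41 - 1*(-36001/10) = 8*√41 + 36001/10 = 36001/10 + 8*√41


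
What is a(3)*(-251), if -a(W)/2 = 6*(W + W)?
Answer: 18072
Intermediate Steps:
a(W) = -24*W (a(W) = -12*(W + W) = -12*2*W = -24*W)
a(3)*(-251) = -24*3*(-251) = -72*(-251) = 18072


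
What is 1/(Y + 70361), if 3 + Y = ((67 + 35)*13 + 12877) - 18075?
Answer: 1/66486 ≈ 1.5041e-5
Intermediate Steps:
Y = -3875 (Y = -3 + (((67 + 35)*13 + 12877) - 18075) = -3 + ((102*13 + 12877) - 18075) = -3 + ((1326 + 12877) - 18075) = -3 + (14203 - 18075) = -3 - 3872 = -3875)
1/(Y + 70361) = 1/(-3875 + 70361) = 1/66486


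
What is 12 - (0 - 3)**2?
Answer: 3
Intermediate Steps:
12 - (0 - 3)**2 = 12 - 1*(-3)**2 = 12 - 1*9 = 12 - 9 = 3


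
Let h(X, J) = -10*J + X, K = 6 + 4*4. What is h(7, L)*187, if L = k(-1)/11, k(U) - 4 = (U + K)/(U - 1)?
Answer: 2414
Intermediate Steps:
K = 22 (K = 6 + 16 = 22)
k(U) = 4 + (22 + U)/(-1 + U) (k(U) = 4 + (U + 22)/(U - 1) = 4 + (22 + U)/(-1 + U))
L = -13/22 (L = ((18 + 5*(-1))/(-1 - 1))/11 = ((18 - 5)/(-2))*(1/11) = -½*13*(1/11) = -13/2*1/11 = -13/22 ≈ -0.59091)
h(X, J) = X - 10*J
h(7, L)*187 = (7 - 10*(-13/22))*187 = (7 + 65/11)*187 = (142/11)*187 = 2414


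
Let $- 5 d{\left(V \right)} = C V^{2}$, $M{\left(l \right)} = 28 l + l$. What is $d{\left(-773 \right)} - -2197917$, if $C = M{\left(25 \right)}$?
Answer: $-84443788$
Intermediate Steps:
$M{\left(l \right)} = 29 l$
$C = 725$ ($C = 29 \cdot 25 = 725$)
$d{\left(V \right)} = - 145 V^{2}$ ($d{\left(V \right)} = - \frac{725 V^{2}}{5} = - 145 V^{2}$)
$d{\left(-773 \right)} - -2197917 = - 145 \left(-773\right)^{2} - -2197917 = \left(-145\right) 597529 + 2197917 = -86641705 + 2197917 = -84443788$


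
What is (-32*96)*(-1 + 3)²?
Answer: -12288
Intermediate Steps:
(-32*96)*(-1 + 3)² = -3072*2² = -3072*4 = -12288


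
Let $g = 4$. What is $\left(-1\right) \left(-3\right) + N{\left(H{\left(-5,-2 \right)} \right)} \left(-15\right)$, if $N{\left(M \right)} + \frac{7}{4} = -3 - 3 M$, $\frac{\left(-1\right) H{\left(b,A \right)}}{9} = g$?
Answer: $- \frac{6183}{4} \approx -1545.8$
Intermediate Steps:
$H{\left(b,A \right)} = -36$ ($H{\left(b,A \right)} = \left(-9\right) 4 = -36$)
$N{\left(M \right)} = - \frac{19}{4} - 3 M$ ($N{\left(M \right)} = - \frac{7}{4} - \left(3 + 3 M\right) = - \frac{19}{4} - 3 M$)
$\left(-1\right) \left(-3\right) + N{\left(H{\left(-5,-2 \right)} \right)} \left(-15\right) = \left(-1\right) \left(-3\right) + \left(- \frac{19}{4} - -108\right) \left(-15\right) = 3 + \left(- \frac{19}{4} + 108\right) \left(-15\right) = 3 + \frac{413}{4} \left(-15\right) = 3 - \frac{6195}{4} = - \frac{6183}{4}$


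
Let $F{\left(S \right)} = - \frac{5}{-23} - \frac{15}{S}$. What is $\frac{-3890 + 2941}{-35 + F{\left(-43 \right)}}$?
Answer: $\frac{938561}{34055} \approx 27.56$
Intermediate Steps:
$F{\left(S \right)} = \frac{5}{23} - \frac{15}{S}$ ($F{\left(S \right)} = \left(-5\right) \left(- \frac{1}{23}\right) - \frac{15}{S} = \frac{5}{23} - \frac{15}{S}$)
$\frac{-3890 + 2941}{-35 + F{\left(-43 \right)}} = \frac{-3890 + 2941}{-35 - \left(- \frac{5}{23} + \frac{15}{-43}\right)} = - \frac{949}{-35 + \left(\frac{5}{23} - - \frac{15}{43}\right)} = - \frac{949}{-35 + \left(\frac{5}{23} + \frac{15}{43}\right)} = - \frac{949}{-35 + \frac{560}{989}} = - \frac{949}{- \frac{34055}{989}} = \left(-949\right) \left(- \frac{989}{34055}\right) = \frac{938561}{34055}$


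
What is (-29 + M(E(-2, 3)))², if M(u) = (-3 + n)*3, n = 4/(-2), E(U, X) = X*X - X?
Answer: 1936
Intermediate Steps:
E(U, X) = X² - X
n = -2 (n = 4*(-½) = -2)
M(u) = -15 (M(u) = (-3 - 2)*3 = -5*3 = -15)
(-29 + M(E(-2, 3)))² = (-29 - 15)² = (-44)² = 1936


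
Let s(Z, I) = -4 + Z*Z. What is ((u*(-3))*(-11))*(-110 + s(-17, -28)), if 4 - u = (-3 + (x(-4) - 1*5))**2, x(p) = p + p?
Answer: -1455300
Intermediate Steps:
x(p) = 2*p
s(Z, I) = -4 + Z**2
u = -252 (u = 4 - (-3 + (2*(-4) - 1*5))**2 = 4 - (-3 + (-8 - 5))**2 = 4 - (-3 - 13)**2 = 4 - 1*(-16)**2 = 4 - 1*256 = 4 - 256 = -252)
((u*(-3))*(-11))*(-110 + s(-17, -28)) = (-252*(-3)*(-11))*(-110 + (-4 + (-17)**2)) = (756*(-11))*(-110 + (-4 + 289)) = -8316*(-110 + 285) = -8316*175 = -1455300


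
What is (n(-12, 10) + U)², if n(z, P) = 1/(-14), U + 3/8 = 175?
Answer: 95550625/3136 ≈ 30469.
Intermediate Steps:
U = 1397/8 (U = -3/8 + 175 = 1397/8 ≈ 174.63)
n(z, P) = -1/14
(n(-12, 10) + U)² = (-1/14 + 1397/8)² = (9775/56)² = 95550625/3136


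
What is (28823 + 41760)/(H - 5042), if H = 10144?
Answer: 70583/5102 ≈ 13.834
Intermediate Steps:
(28823 + 41760)/(H - 5042) = (28823 + 41760)/(10144 - 5042) = 70583/5102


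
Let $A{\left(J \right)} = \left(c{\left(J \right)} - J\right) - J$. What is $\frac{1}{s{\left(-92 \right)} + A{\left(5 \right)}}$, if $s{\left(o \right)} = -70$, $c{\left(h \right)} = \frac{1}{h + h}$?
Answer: $- \frac{10}{799} \approx -0.012516$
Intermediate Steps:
$c{\left(h \right)} = \frac{1}{2 h}$
$A{\left(J \right)} = \frac{1}{2 J} - 2 J$ ($A{\left(J \right)} = \left(\frac{1}{2 J} - J\right) - J = \frac{1}{2 J} - 2 J$)
$\frac{1}{s{\left(-92 \right)} + A{\left(5 \right)}} = \frac{1}{-70 + \left(\frac{1}{2 \cdot 5} - 10\right)} = \frac{1}{-70 + \left(\frac{1}{2} \cdot \frac{1}{5} - 10\right)} = \frac{1}{-70 + \left(\frac{1}{10} - 10\right)} = \frac{1}{-70 - \frac{99}{10}} = \frac{1}{- \frac{799}{10}} = - \frac{10}{799}$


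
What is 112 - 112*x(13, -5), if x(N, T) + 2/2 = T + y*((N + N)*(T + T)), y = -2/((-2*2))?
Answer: 15344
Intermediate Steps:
y = ½ (y = -2/(-4) = -2*(-¼) = ½ ≈ 0.50000)
x(N, T) = -1 + T + 2*N*T (x(N, T) = -1 + (T + ((N + N)*(T + T))/2) = -1 + (T + ((2*N)*(2*T))/2) = -1 + (T + (4*N*T)/2) = -1 + (T + 2*N*T) = -1 + T + 2*N*T)
112 - 112*x(13, -5) = 112 - 112*(-1 - 5 + 2*13*(-5)) = 112 - 112*(-1 - 5 - 130) = 112 - 112*(-136) = 112 + 15232 = 15344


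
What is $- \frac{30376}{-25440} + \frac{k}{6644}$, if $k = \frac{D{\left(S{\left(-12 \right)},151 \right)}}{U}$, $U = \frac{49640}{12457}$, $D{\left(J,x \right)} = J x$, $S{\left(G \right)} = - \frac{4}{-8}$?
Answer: $\frac{166261243}{138912576} \approx 1.1969$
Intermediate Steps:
$S{\left(G \right)} = \frac{1}{2}$ ($S{\left(G \right)} = \left(-4\right) \left(- \frac{1}{8}\right) = \frac{1}{2}$)
$U = \frac{49640}{12457}$ ($U = 49640 \cdot \frac{1}{12457} = \frac{49640}{12457} \approx 3.9849$)
$k = \frac{1881007}{99280}$ ($k = \frac{\frac{1}{2} \cdot 151}{\frac{49640}{12457}} = \frac{151}{2} \cdot \frac{12457}{49640} = \frac{1881007}{99280} \approx 18.946$)
$- \frac{30376}{-25440} + \frac{k}{6644} = - \frac{30376}{-25440} + \frac{1881007}{99280 \cdot 6644} = \left(-30376\right) \left(- \frac{1}{25440}\right) + \frac{1881007}{99280} \cdot \frac{1}{6644} = \frac{3797}{3180} + \frac{12457}{4368320} = \frac{166261243}{138912576}$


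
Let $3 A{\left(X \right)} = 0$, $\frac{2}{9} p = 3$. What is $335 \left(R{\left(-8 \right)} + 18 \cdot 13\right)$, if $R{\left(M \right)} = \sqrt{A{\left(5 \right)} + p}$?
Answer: $78390 + \frac{1005 \sqrt{6}}{2} \approx 79621.0$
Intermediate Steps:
$p = \frac{27}{2}$ ($p = \frac{9}{2} \cdot 3 = \frac{27}{2} \approx 13.5$)
$A{\left(X \right)} = 0$ ($A{\left(X \right)} = \frac{1}{3} \cdot 0 = 0$)
$R{\left(M \right)} = \frac{3 \sqrt{6}}{2}$ ($R{\left(M \right)} = \sqrt{0 + \frac{27}{2}} = \sqrt{\frac{27}{2}} = \frac{3 \sqrt{6}}{2}$)
$335 \left(R{\left(-8 \right)} + 18 \cdot 13\right) = 335 \left(\frac{3 \sqrt{6}}{2} + 18 \cdot 13\right) = 335 \left(\frac{3 \sqrt{6}}{2} + 234\right) = 335 \left(234 + \frac{3 \sqrt{6}}{2}\right) = 78390 + \frac{1005 \sqrt{6}}{2}$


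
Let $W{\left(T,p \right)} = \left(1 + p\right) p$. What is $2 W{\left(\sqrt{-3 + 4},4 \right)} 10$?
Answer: $400$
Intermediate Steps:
$W{\left(T,p \right)} = p \left(1 + p\right)$
$2 W{\left(\sqrt{-3 + 4},4 \right)} 10 = 2 \cdot 4 \left(1 + 4\right) 10 = 2 \cdot 4 \cdot 5 \cdot 10 = 2 \cdot 20 \cdot 10 = 40 \cdot 10 = 400$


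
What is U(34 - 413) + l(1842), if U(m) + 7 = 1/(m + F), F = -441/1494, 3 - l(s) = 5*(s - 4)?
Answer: -578881988/62963 ≈ -9194.0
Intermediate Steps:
l(s) = 23 - 5*s (l(s) = 3 - 5*(s - 4) = 3 - 5*(-4 + s) = 3 - (-20 + 5*s) = 3 + (20 - 5*s) = 23 - 5*s)
F = -49/166 (F = -441*1/1494 = -49/166 ≈ -0.29518)
U(m) = -7 + 1/(-49/166 + m) (U(m) = -7 + 1/(m - 49/166) = -7 + 1/(-49/166 + m))
U(34 - 413) + l(1842) = (509 - 1162*(34 - 413))/(-49 + 166*(34 - 413)) + (23 - 5*1842) = (509 - 1162*(-379))/(-49 + 166*(-379)) + (23 - 9210) = (509 + 440398)/(-49 - 62914) - 9187 = 440907/(-62963) - 9187 = -1/62963*440907 - 9187 = -440907/62963 - 9187 = -578881988/62963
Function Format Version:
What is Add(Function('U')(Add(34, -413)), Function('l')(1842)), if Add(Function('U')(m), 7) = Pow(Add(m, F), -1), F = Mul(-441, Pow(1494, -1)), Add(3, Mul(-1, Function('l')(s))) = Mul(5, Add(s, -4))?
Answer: Rational(-578881988, 62963) ≈ -9194.0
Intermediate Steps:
Function('l')(s) = Add(23, Mul(-5, s)) (Function('l')(s) = Add(3, Mul(-1, Mul(5, Add(s, -4)))) = Add(3, Mul(-1, Mul(5, Add(-4, s)))) = Add(3, Mul(-1, Add(-20, Mul(5, s)))) = Add(3, Add(20, Mul(-5, s))) = Add(23, Mul(-5, s)))
F = Rational(-49, 166) (F = Mul(-441, Rational(1, 1494)) = Rational(-49, 166) ≈ -0.29518)
Function('U')(m) = Add(-7, Pow(Add(Rational(-49, 166), m), -1)) (Function('U')(m) = Add(-7, Pow(Add(m, Rational(-49, 166)), -1)) = Add(-7, Pow(Add(Rational(-49, 166), m), -1)))
Add(Function('U')(Add(34, -413)), Function('l')(1842)) = Add(Mul(Pow(Add(-49, Mul(166, Add(34, -413))), -1), Add(509, Mul(-1162, Add(34, -413)))), Add(23, Mul(-5, 1842))) = Add(Mul(Pow(Add(-49, Mul(166, -379)), -1), Add(509, Mul(-1162, -379))), Add(23, -9210)) = Add(Mul(Pow(Add(-49, -62914), -1), Add(509, 440398)), -9187) = Add(Mul(Pow(-62963, -1), 440907), -9187) = Add(Mul(Rational(-1, 62963), 440907), -9187) = Add(Rational(-440907, 62963), -9187) = Rational(-578881988, 62963)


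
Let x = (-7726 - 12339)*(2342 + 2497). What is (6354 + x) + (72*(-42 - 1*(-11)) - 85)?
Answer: -97090498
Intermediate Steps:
x = -97094535 (x = -20065*4839 = -97094535)
(6354 + x) + (72*(-42 - 1*(-11)) - 85) = (6354 - 97094535) + (72*(-42 - 1*(-11)) - 85) = -97088181 + (72*(-42 + 11) - 85) = -97088181 + (72*(-31) - 85) = -97088181 + (-2232 - 85) = -97088181 - 2317 = -97090498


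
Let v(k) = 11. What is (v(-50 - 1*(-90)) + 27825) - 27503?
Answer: 333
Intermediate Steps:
(v(-50 - 1*(-90)) + 27825) - 27503 = (11 + 27825) - 27503 = 27836 - 27503 = 333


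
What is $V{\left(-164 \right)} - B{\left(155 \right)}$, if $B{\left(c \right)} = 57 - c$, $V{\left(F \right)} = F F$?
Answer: $26994$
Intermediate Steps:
$V{\left(F \right)} = F^{2}$
$V{\left(-164 \right)} - B{\left(155 \right)} = \left(-164\right)^{2} - \left(57 - 155\right) = 26896 - \left(57 - 155\right) = 26896 - -98 = 26896 + 98 = 26994$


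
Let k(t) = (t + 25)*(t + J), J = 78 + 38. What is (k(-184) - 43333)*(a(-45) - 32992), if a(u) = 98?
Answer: 1069745774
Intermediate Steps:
J = 116
k(t) = (25 + t)*(116 + t) (k(t) = (t + 25)*(t + 116) = (25 + t)*(116 + t))
(k(-184) - 43333)*(a(-45) - 32992) = ((2900 + (-184)² + 141*(-184)) - 43333)*(98 - 32992) = ((2900 + 33856 - 25944) - 43333)*(-32894) = (10812 - 43333)*(-32894) = -32521*(-32894) = 1069745774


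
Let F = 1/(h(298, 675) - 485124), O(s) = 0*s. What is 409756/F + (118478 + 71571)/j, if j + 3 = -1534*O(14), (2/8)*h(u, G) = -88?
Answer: -596780301617/3 ≈ -1.9893e+11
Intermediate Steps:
h(u, G) = -352 (h(u, G) = 4*(-88) = -352)
O(s) = 0
j = -3 (j = -3 - 1534*0 = -3 + 0 = -3)
F = -1/485476 (F = 1/(-352 - 485124) = 1/(-485476) = -1/485476 ≈ -2.0598e-6)
409756/F + (118478 + 71571)/j = 409756/(-1/485476) + (118478 + 71571)/(-3) = 409756*(-485476) + 190049*(-1/3) = -198926703856 - 190049/3 = -596780301617/3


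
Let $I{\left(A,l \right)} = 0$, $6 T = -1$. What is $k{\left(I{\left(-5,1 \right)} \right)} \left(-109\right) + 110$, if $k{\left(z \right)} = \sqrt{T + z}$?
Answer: $110 - \frac{109 i \sqrt{6}}{6} \approx 110.0 - 44.499 i$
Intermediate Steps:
$T = - \frac{1}{6}$ ($T = \frac{1}{6} \left(-1\right) = - \frac{1}{6} \approx -0.16667$)
$k{\left(z \right)} = \sqrt{- \frac{1}{6} + z}$
$k{\left(I{\left(-5,1 \right)} \right)} \left(-109\right) + 110 = \frac{\sqrt{-6 + 36 \cdot 0}}{6} \left(-109\right) + 110 = \frac{\sqrt{-6 + 0}}{6} \left(-109\right) + 110 = \frac{\sqrt{-6}}{6} \left(-109\right) + 110 = \frac{i \sqrt{6}}{6} \left(-109\right) + 110 = - \frac{109 i \sqrt{6}}{6} + 110 = 110 - \frac{109 i \sqrt{6}}{6}$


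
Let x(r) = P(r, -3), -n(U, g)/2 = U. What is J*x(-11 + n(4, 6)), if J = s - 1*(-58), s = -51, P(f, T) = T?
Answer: -21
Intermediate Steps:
n(U, g) = -2*U
x(r) = -3
J = 7 (J = -51 - 1*(-58) = -51 + 58 = 7)
J*x(-11 + n(4, 6)) = 7*(-3) = -21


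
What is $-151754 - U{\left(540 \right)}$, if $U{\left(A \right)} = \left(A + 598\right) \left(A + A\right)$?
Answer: $-1380794$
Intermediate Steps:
$U{\left(A \right)} = 2 A \left(598 + A\right)$ ($U{\left(A \right)} = \left(598 + A\right) 2 A = 2 A \left(598 + A\right)$)
$-151754 - U{\left(540 \right)} = -151754 - 2 \cdot 540 \left(598 + 540\right) = -151754 - 2 \cdot 540 \cdot 1138 = -151754 - 1229040 = -1380794$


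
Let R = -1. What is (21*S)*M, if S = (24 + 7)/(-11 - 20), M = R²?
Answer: -21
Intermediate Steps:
M = 1 (M = (-1)² = 1)
S = -1 (S = 31/(-31) = 31*(-1/31) = -1)
(21*S)*M = (21*(-1))*1 = -21*1 = -21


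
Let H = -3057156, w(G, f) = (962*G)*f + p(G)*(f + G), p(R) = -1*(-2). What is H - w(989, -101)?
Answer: 93034286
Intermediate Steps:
p(R) = 2
w(G, f) = 2*G + 2*f + 962*G*f (w(G, f) = (962*G)*f + 2*(f + G) = 962*G*f + 2*(G + f) = 962*G*f + (2*G + 2*f) = 2*G + 2*f + 962*G*f)
H - w(989, -101) = -3057156 - (2*989 + 2*(-101) + 962*989*(-101)) = -3057156 - (1978 - 202 - 96093218) = -3057156 - 1*(-96091442) = -3057156 + 96091442 = 93034286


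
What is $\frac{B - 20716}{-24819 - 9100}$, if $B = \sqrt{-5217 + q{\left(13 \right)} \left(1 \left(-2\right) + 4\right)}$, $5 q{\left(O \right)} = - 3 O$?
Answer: $\frac{20716}{33919} - \frac{9 i \sqrt{1615}}{169595} \approx 0.61075 - 0.0021326 i$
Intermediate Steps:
$q{\left(O \right)} = - \frac{3 O}{5}$ ($q{\left(O \right)} = \frac{\left(-3\right) O}{5} = - \frac{3 O}{5}$)
$B = \frac{9 i \sqrt{1615}}{5}$ ($B = \sqrt{-5217 + \left(- \frac{3}{5}\right) 13 \left(1 \left(-2\right) + 4\right)} = \sqrt{-5217 - \frac{39 \left(-2 + 4\right)}{5}} = \sqrt{-5217 - \frac{78}{5}} = \sqrt{- \frac{26163}{5}} = \frac{9 i \sqrt{1615}}{5} \approx 72.337 i$)
$\frac{B - 20716}{-24819 - 9100} = \frac{\frac{9 i \sqrt{1615}}{5} - 20716}{-24819 - 9100} = \frac{-20716 + \frac{9 i \sqrt{1615}}{5}}{-33919} = \left(-20716 + \frac{9 i \sqrt{1615}}{5}\right) \left(- \frac{1}{33919}\right) = \frac{20716}{33919} - \frac{9 i \sqrt{1615}}{169595}$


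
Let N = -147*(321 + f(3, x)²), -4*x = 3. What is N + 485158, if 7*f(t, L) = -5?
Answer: 437896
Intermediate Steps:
x = -¾ (x = -¼*3 = -¾ ≈ -0.75000)
f(t, L) = -5/7 (f(t, L) = (⅐)*(-5) = -5/7)
N = -47262 (N = -147*(321 + (-5/7)²) = -147*(321 + 25/49) = -147*15754/49 = -47262)
N + 485158 = -47262 + 485158 = 437896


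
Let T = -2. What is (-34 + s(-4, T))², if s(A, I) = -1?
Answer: 1225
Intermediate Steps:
(-34 + s(-4, T))² = (-34 - 1)² = (-35)² = 1225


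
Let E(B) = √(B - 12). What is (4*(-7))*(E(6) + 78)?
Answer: -2184 - 28*I*√6 ≈ -2184.0 - 68.586*I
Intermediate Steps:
E(B) = √(-12 + B)
(4*(-7))*(E(6) + 78) = (4*(-7))*(√(-12 + 6) + 78) = -28*(√(-6) + 78) = -28*(I*√6 + 78) = -28*(78 + I*√6) = -2184 - 28*I*√6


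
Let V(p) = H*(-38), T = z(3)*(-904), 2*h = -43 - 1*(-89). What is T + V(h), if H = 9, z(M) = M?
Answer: -3054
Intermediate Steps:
h = 23 (h = (-43 - 1*(-89))/2 = (-43 + 89)/2 = (1/2)*46 = 23)
T = -2712 (T = 3*(-904) = -2712)
V(p) = -342 (V(p) = 9*(-38) = -342)
T + V(h) = -2712 - 342 = -3054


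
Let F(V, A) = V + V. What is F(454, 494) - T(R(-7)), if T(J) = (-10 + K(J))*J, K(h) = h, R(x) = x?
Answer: 789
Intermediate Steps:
F(V, A) = 2*V
T(J) = J*(-10 + J) (T(J) = (-10 + J)*J = J*(-10 + J))
F(454, 494) - T(R(-7)) = 2*454 - (-7)*(-10 - 7) = 908 - (-7)*(-17) = 908 - 1*119 = 908 - 119 = 789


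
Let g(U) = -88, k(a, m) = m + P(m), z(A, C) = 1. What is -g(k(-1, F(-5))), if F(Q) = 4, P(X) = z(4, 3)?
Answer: 88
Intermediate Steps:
P(X) = 1
k(a, m) = 1 + m (k(a, m) = m + 1 = 1 + m)
-g(k(-1, F(-5))) = -1*(-88) = 88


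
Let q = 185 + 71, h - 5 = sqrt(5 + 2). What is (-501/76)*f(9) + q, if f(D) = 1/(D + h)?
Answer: 87385/342 + 167*sqrt(7)/4788 ≈ 255.60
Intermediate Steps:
h = 5 + sqrt(7) (h = 5 + sqrt(5 + 2) = 5 + sqrt(7) ≈ 7.6458)
f(D) = 1/(5 + D + sqrt(7)) (f(D) = 1/(D + (5 + sqrt(7))) = 1/(5 + D + sqrt(7)))
q = 256
(-501/76)*f(9) + q = (-501/76)/(5 + 9 + sqrt(7)) + 256 = (-501*1/76)/(14 + sqrt(7)) + 256 = -501/(76*(14 + sqrt(7))) + 256 = 256 - 501/(76*(14 + sqrt(7)))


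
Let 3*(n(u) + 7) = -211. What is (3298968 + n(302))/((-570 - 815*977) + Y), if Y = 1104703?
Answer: 4948336/461817 ≈ 10.715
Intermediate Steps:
n(u) = -232/3 (n(u) = -7 + (⅓)*(-211) = -7 - 211/3 = -232/3)
(3298968 + n(302))/((-570 - 815*977) + Y) = (3298968 - 232/3)/((-570 - 815*977) + 1104703) = 9896672/(3*((-570 - 796255) + 1104703)) = 9896672/(3*(-796825 + 1104703)) = (9896672/3)/307878 = (9896672/3)*(1/307878) = 4948336/461817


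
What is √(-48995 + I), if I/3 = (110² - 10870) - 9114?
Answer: I*√72647 ≈ 269.53*I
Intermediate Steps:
I = -23652 (I = 3*((110² - 10870) - 9114) = 3*((12100 - 10870) - 9114) = 3*(1230 - 9114) = 3*(-7884) = -23652)
√(-48995 + I) = √(-48995 - 23652) = √(-72647) = I*√72647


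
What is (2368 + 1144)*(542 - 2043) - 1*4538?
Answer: -5276050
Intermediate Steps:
(2368 + 1144)*(542 - 2043) - 1*4538 = 3512*(-1501) - 4538 = -5271512 - 4538 = -5276050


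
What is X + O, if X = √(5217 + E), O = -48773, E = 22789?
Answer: -48773 + √28006 ≈ -48606.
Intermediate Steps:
X = √28006 (X = √(5217 + 22789) = √28006 ≈ 167.35)
X + O = √28006 - 48773 = -48773 + √28006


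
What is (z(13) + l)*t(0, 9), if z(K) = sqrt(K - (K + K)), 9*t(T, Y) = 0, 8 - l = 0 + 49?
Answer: 0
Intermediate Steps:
l = -41 (l = 8 - (0 + 49) = 8 - 1*49 = 8 - 49 = -41)
t(T, Y) = 0 (t(T, Y) = (1/9)*0 = 0)
z(K) = sqrt(-K) (z(K) = sqrt(K - 2*K) = sqrt(-K))
(z(13) + l)*t(0, 9) = (sqrt(-1*13) - 41)*0 = (sqrt(-13) - 41)*0 = (I*sqrt(13) - 41)*0 = (-41 + I*sqrt(13))*0 = 0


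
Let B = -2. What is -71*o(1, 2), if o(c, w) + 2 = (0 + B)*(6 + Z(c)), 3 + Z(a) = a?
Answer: 710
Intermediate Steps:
Z(a) = -3 + a
o(c, w) = -8 - 2*c (o(c, w) = -2 + (0 - 2)*(6 + (-3 + c)) = -2 - 2*(3 + c) = -2 + (-6 - 2*c) = -8 - 2*c)
-71*o(1, 2) = -71*(-8 - 2*1) = -71*(-8 - 2) = -71*(-10) = 710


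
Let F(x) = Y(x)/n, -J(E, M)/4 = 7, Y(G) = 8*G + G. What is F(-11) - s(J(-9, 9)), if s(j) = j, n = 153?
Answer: 465/17 ≈ 27.353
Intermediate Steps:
Y(G) = 9*G
J(E, M) = -28 (J(E, M) = -4*7 = -28)
F(x) = x/17 (F(x) = (9*x)/153 = (9*x)*(1/153) = x/17)
F(-11) - s(J(-9, 9)) = (1/17)*(-11) - 1*(-28) = -11/17 + 28 = 465/17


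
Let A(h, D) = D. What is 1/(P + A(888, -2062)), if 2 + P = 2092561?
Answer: 1/2090497 ≈ 4.7836e-7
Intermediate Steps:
P = 2092559 (P = -2 + 2092561 = 2092559)
1/(P + A(888, -2062)) = 1/(2092559 - 2062) = 1/2090497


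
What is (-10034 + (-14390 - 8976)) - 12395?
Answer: -45795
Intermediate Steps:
(-10034 + (-14390 - 8976)) - 12395 = (-10034 - 23366) - 12395 = -33400 - 12395 = -45795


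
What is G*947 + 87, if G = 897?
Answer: 849546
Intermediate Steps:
G*947 + 87 = 897*947 + 87 = 849459 + 87 = 849546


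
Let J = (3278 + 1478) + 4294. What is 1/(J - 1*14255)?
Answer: -1/5205 ≈ -0.00019212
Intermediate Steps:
J = 9050 (J = 4756 + 4294 = 9050)
1/(J - 1*14255) = 1/(9050 - 1*14255) = 1/(9050 - 14255) = 1/(-5205) = -1/5205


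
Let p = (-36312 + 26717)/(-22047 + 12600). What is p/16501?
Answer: 9595/155884947 ≈ 6.1552e-5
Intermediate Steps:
p = 9595/9447 (p = -9595/(-9447) = -9595*(-1/9447) = 9595/9447 ≈ 1.0157)
p/16501 = (9595/9447)/16501 = (9595/9447)*(1/16501) = 9595/155884947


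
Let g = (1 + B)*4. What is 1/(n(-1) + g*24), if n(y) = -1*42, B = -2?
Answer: -1/138 ≈ -0.0072464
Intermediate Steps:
g = -4 (g = (1 - 2)*4 = -1*4 = -4)
n(y) = -42
1/(n(-1) + g*24) = 1/(-42 - 4*24) = 1/(-42 - 96) = 1/(-138) = -1/138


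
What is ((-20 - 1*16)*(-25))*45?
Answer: 40500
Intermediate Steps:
((-20 - 1*16)*(-25))*45 = ((-20 - 16)*(-25))*45 = -36*(-25)*45 = 900*45 = 40500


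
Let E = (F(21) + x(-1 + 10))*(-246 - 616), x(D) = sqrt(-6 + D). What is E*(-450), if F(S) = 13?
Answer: 5042700 + 387900*sqrt(3) ≈ 5.7146e+6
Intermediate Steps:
E = -11206 - 862*sqrt(3) (E = (13 + sqrt(-6 + (-1 + 10)))*(-246 - 616) = (13 + sqrt(-6 + 9))*(-862) = (13 + sqrt(3))*(-862) = -11206 - 862*sqrt(3) ≈ -12699.)
E*(-450) = (-11206 - 862*sqrt(3))*(-450) = 5042700 + 387900*sqrt(3)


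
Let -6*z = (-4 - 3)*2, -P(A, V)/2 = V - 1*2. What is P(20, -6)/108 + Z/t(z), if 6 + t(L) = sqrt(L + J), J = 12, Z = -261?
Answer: 127106/1755 + 261*sqrt(129)/65 ≈ 118.03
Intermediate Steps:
P(A, V) = 4 - 2*V (P(A, V) = -2*(V - 1*2) = -2*(V - 2) = -2*(-2 + V) = 4 - 2*V)
z = 7/3 (z = -(-4 - 3)*2/6 = -(-7)*2/6 = -1/6*(-14) = 7/3 ≈ 2.3333)
t(L) = -6 + sqrt(12 + L) (t(L) = -6 + sqrt(L + 12) = -6 + sqrt(12 + L))
P(20, -6)/108 + Z/t(z) = (4 - 2*(-6))/108 - 261/(-6 + sqrt(12 + 7/3)) = (4 + 12)*(1/108) - 261/(-6 + sqrt(43/3)) = 16*(1/108) - 261/(-6 + sqrt(129)/3) = 4/27 - 261/(-6 + sqrt(129)/3)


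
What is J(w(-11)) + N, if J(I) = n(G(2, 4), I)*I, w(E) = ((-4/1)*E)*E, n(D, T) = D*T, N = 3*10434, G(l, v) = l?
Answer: 499814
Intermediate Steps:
N = 31302
w(E) = -4*E² (w(E) = ((-4*1)*E)*E = (-4*E)*E = -4*E²)
J(I) = 2*I² (J(I) = (2*I)*I = 2*I²)
J(w(-11)) + N = 2*(-4*(-11)²)² + 31302 = 2*(-4*121)² + 31302 = 2*(-484)² + 31302 = 2*234256 + 31302 = 468512 + 31302 = 499814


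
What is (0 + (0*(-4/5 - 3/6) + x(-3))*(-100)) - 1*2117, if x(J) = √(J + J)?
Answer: -2117 - 100*I*√6 ≈ -2117.0 - 244.95*I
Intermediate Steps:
x(J) = √2*√J (x(J) = √(2*J) = √2*√J)
(0 + (0*(-4/5 - 3/6) + x(-3))*(-100)) - 1*2117 = (0 + (0*(-4/5 - 3/6) + √2*√(-3))*(-100)) - 1*2117 = (0 + (0*(-4*⅕ - 3*⅙) + √2*(I*√3))*(-100)) - 2117 = (0 + (0*(-⅘ - ½) + I*√6)*(-100)) - 2117 = (0 + (0*(-13/10) + I*√6)*(-100)) - 2117 = (0 + (0 + I*√6)*(-100)) - 2117 = (0 + (I*√6)*(-100)) - 2117 = (0 - 100*I*√6) - 2117 = -100*I*√6 - 2117 = -2117 - 100*I*√6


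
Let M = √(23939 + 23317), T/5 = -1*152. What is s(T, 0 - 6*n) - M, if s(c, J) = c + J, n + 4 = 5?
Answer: -766 - 2*√11814 ≈ -983.38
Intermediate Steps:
n = 1 (n = -4 + 5 = 1)
T = -760 (T = 5*(-1*152) = 5*(-152) = -760)
s(c, J) = J + c
M = 2*√11814 (M = √47256 = 2*√11814 ≈ 217.38)
s(T, 0 - 6*n) - M = ((0 - 6*1) - 760) - 2*√11814 = ((0 - 6) - 760) - 2*√11814 = (-6 - 760) - 2*√11814 = -766 - 2*√11814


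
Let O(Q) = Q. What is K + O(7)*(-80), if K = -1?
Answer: -561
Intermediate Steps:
K + O(7)*(-80) = -1 + 7*(-80) = -1 - 560 = -561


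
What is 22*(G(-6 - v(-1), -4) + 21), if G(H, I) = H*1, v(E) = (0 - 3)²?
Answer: 132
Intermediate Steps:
v(E) = 9 (v(E) = (-3)² = 9)
G(H, I) = H
22*(G(-6 - v(-1), -4) + 21) = 22*((-6 - 1*9) + 21) = 22*((-6 - 9) + 21) = 22*(-15 + 21) = 22*6 = 132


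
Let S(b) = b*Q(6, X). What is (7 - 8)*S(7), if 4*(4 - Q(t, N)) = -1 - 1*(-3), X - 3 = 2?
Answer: -49/2 ≈ -24.500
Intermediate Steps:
X = 5 (X = 3 + 2 = 5)
Q(t, N) = 7/2 (Q(t, N) = 4 - (-1 - 1*(-3))/4 = 4 - (-1 + 3)/4 = 4 - 1/4*2 = 4 - 1/2 = 7/2)
S(b) = 7*b/2 (S(b) = b*(7/2) = 7*b/2)
(7 - 8)*S(7) = (7 - 8)*((7/2)*7) = -1*49/2 = -49/2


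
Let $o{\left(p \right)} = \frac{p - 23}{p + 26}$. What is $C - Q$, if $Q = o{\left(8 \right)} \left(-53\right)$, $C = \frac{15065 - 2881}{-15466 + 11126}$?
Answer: $- \frac{966139}{36890} \approx -26.19$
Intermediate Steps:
$o{\left(p \right)} = \frac{-23 + p}{26 + p}$
$C = - \frac{3046}{1085}$ ($C = \frac{12184}{-4340} = 12184 \left(- \frac{1}{4340}\right) = - \frac{3046}{1085} \approx -2.8074$)
$Q = \frac{795}{34}$ ($Q = \frac{-23 + 8}{26 + 8} \left(-53\right) = \frac{1}{34} \left(-15\right) \left(-53\right) = \left(- \frac{15}{34}\right) \left(-53\right) = \frac{795}{34} \approx 23.382$)
$C - Q = - \frac{3046}{1085} - \frac{795}{34} = - \frac{966139}{36890}$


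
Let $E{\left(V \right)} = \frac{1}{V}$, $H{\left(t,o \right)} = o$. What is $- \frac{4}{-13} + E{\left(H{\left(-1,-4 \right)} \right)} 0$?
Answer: $\frac{4}{13} \approx 0.30769$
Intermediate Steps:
$- \frac{4}{-13} + E{\left(H{\left(-1,-4 \right)} \right)} 0 = - \frac{4}{-13} + \frac{1}{-4} \cdot 0 = \left(-4\right) \left(- \frac{1}{13}\right) - 0 = \frac{4}{13} + 0 = \frac{4}{13}$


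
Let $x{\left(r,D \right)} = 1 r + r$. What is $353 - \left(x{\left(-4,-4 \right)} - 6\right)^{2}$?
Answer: $157$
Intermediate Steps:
$x{\left(r,D \right)} = 2 r$ ($x{\left(r,D \right)} = r + r = 2 r$)
$353 - \left(x{\left(-4,-4 \right)} - 6\right)^{2} = 353 - \left(2 \left(-4\right) - 6\right)^{2} = 353 - \left(-8 - 6\right)^{2} = 353 - \left(-14\right)^{2} = 353 - 196 = 157$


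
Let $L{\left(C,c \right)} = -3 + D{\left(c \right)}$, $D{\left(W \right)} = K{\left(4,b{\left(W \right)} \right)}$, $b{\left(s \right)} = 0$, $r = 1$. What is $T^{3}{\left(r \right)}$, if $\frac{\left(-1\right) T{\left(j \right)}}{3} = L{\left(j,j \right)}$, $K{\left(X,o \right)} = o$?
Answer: $729$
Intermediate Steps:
$D{\left(W \right)} = 0$
$L{\left(C,c \right)} = -3$ ($L{\left(C,c \right)} = -3 + 0 = -3$)
$T{\left(j \right)} = 9$ ($T{\left(j \right)} = \left(-3\right) \left(-3\right) = 9$)
$T^{3}{\left(r \right)} = 9^{3} = 729$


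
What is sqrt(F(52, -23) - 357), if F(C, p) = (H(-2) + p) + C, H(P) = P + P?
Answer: 2*I*sqrt(83) ≈ 18.221*I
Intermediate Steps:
H(P) = 2*P
F(C, p) = -4 + C + p (F(C, p) = (2*(-2) + p) + C = (-4 + p) + C = -4 + C + p)
sqrt(F(52, -23) - 357) = sqrt((-4 + 52 - 23) - 357) = sqrt(25 - 357) = sqrt(-332) = 2*I*sqrt(83)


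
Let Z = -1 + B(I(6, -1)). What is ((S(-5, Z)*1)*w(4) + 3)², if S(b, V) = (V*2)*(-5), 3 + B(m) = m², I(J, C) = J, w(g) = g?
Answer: 1630729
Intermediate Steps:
B(m) = -3 + m²
Z = 32 (Z = -1 + (-3 + 6²) = -1 + (-3 + 36) = -1 + 33 = 32)
S(b, V) = -10*V (S(b, V) = (2*V)*(-5) = -10*V)
((S(-5, Z)*1)*w(4) + 3)² = ((-10*32*1)*4 + 3)² = (-320*1*4 + 3)² = (-320*4 + 3)² = (-1280 + 3)² = (-1277)² = 1630729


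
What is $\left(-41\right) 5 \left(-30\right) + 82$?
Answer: $6232$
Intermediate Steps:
$\left(-41\right) 5 \left(-30\right) + 82 = \left(-205\right) \left(-30\right) + 82 = 6150 + 82 = 6232$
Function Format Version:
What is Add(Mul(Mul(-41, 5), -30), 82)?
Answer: 6232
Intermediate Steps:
Add(Mul(Mul(-41, 5), -30), 82) = Add(Mul(-205, -30), 82) = Add(6150, 82) = 6232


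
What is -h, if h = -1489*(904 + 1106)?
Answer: 2992890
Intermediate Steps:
h = -2992890 (h = -1489*2010 = -2992890)
-h = -1*(-2992890) = 2992890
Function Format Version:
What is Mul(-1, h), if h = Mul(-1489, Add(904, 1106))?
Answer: 2992890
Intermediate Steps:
h = -2992890 (h = Mul(-1489, 2010) = -2992890)
Mul(-1, h) = Mul(-1, -2992890) = 2992890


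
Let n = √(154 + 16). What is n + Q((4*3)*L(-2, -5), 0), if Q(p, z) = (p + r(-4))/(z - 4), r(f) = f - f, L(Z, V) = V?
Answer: 15 + √170 ≈ 28.038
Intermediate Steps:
r(f) = 0
Q(p, z) = p/(-4 + z) (Q(p, z) = (p + 0)/(z - 4) = p/(-4 + z))
n = √170 ≈ 13.038
n + Q((4*3)*L(-2, -5), 0) = √170 + ((4*3)*(-5))/(-4 + 0) = √170 + (12*(-5))/(-4) = √170 - 60*(-¼) = √170 + 15 = 15 + √170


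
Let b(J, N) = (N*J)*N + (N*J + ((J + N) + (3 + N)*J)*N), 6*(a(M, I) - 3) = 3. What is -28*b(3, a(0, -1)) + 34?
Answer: -3837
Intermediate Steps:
a(M, I) = 7/2 (a(M, I) = 3 + (⅙)*3 = 3 + ½ = 7/2)
b(J, N) = J*N + J*N² + N*(J + N + J*(3 + N)) (b(J, N) = (J*N)*N + (J*N + ((J + N) + J*(3 + N))*N) = J*N² + (J*N + (J + N + J*(3 + N))*N) = J*N² + (J*N + N*(J + N + J*(3 + N))) = J*N + J*N² + N*(J + N + J*(3 + N)))
-28*b(3, a(0, -1)) + 34 = -98*(7/2 + 5*3 + 2*3*(7/2)) + 34 = -98*(7/2 + 15 + 21) + 34 = -98*79/2 + 34 = -28*553/4 + 34 = -3871 + 34 = -3837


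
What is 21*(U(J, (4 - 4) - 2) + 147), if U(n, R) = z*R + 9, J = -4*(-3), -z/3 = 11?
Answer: 4662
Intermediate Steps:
z = -33 (z = -3*11 = -33)
J = 12
U(n, R) = 9 - 33*R (U(n, R) = -33*R + 9 = 9 - 33*R)
21*(U(J, (4 - 4) - 2) + 147) = 21*((9 - 33*((4 - 4) - 2)) + 147) = 21*((9 - 33*(0 - 2)) + 147) = 21*((9 - 33*(-2)) + 147) = 21*((9 + 66) + 147) = 21*(75 + 147) = 21*222 = 4662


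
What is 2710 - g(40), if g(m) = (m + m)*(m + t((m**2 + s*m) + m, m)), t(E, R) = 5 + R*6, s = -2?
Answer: -20090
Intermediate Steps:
t(E, R) = 5 + 6*R
g(m) = 2*m*(5 + 7*m) (g(m) = (m + m)*(m + (5 + 6*m)) = (2*m)*(5 + 7*m) = 2*m*(5 + 7*m))
2710 - g(40) = 2710 - 2*40*(5 + 7*40) = 2710 - 2*40*(5 + 280) = 2710 - 2*40*285 = 2710 - 1*22800 = 2710 - 22800 = -20090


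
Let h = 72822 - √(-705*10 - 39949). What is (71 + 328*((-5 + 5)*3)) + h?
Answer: 72893 - I*√46999 ≈ 72893.0 - 216.79*I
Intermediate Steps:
h = 72822 - I*√46999 (h = 72822 - √(-7050 - 39949) = 72822 - √(-46999) = 72822 - I*√46999 ≈ 72822.0 - 216.79*I)
(71 + 328*((-5 + 5)*3)) + h = (71 + 328*((-5 + 5)*3)) + (72822 - I*√46999) = (71 + 328*(0*3)) + (72822 - I*√46999) = (71 + 328*0) + (72822 - I*√46999) = (71 + 0) + (72822 - I*√46999) = 71 + (72822 - I*√46999) = 72893 - I*√46999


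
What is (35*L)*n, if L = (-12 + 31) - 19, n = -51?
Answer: 0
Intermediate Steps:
L = 0 (L = 19 - 19 = 0)
(35*L)*n = (35*0)*(-51) = 0*(-51) = 0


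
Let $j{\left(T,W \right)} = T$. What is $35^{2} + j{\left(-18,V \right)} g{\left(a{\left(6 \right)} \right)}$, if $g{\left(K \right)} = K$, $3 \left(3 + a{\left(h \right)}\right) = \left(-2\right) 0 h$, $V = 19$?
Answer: $1279$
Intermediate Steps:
$a{\left(h \right)} = -3$ ($a{\left(h \right)} = -3 + \frac{\left(-2\right) 0 h}{3} = -3 + \frac{0 h}{3} = -3 + \frac{1}{3} \cdot 0 = -3 + 0 = -3$)
$35^{2} + j{\left(-18,V \right)} g{\left(a{\left(6 \right)} \right)} = 35^{2} - -54 = 1225 + 54 = 1279$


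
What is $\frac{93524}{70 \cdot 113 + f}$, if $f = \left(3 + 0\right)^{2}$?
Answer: $\frac{93524}{7919} \approx 11.81$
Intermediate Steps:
$f = 9$ ($f = 3^{2} = 9$)
$\frac{93524}{70 \cdot 113 + f} = \frac{93524}{70 \cdot 113 + 9} = \frac{93524}{7910 + 9} = \frac{93524}{7919}$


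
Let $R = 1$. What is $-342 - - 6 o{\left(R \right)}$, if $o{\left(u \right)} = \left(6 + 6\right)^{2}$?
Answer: $522$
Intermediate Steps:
$o{\left(u \right)} = 144$ ($o{\left(u \right)} = 12^{2} = 144$)
$-342 - - 6 o{\left(R \right)} = -342 - \left(-6\right) 144 = -342 - -864 = -342 + 864 = 522$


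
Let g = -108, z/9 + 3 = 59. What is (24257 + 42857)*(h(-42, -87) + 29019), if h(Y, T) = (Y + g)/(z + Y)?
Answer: 149962071932/77 ≈ 1.9476e+9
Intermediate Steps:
z = 504 (z = -27 + 9*59 = -27 + 531 = 504)
h(Y, T) = (-108 + Y)/(504 + Y) (h(Y, T) = (Y - 108)/(504 + Y) = (-108 + Y)/(504 + Y))
(24257 + 42857)*(h(-42, -87) + 29019) = (24257 + 42857)*((-108 - 42)/(504 - 42) + 29019) = 67114*(-150/462 + 29019) = 67114*((1/462)*(-150) + 29019) = 67114*(-25/77 + 29019) = 67114*(2234438/77) = 149962071932/77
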